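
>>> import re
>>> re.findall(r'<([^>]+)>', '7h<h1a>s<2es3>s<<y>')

Walking the string: at [2:7] match '<h1a>', group 1 = 'h1a'; at [8:14] match '<2es3>', group 1 = '2es3'; at [15:19] match '<<y>', group 1 = '<y'.
`findall` collects group 1 from each match (3 total).

['h1a', '2es3', '<y']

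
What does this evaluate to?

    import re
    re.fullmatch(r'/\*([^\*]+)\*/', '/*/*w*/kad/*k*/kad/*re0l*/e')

None

For `fullmatch`, every character of the input must be accounted for by the pattern.
Here there's no way to consume every character, so the call returns None.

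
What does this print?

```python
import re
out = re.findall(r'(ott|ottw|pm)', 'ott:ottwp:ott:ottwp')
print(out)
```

['ott', 'ott', 'ott', 'ott']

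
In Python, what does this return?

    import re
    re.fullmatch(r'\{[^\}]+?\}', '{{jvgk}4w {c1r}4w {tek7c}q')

`fullmatch` succeeds only if the pattern covers the string from start to end.
Here the pattern can't cover the whole string, so the call returns None.

None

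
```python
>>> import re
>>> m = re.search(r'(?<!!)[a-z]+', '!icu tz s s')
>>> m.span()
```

(2, 4)

A negative assertion filters positions out without eating any characters.
The match spans [2:4] → 'cu'.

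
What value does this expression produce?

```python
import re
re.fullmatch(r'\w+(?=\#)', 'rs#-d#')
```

For `fullmatch`, every character of the input must be accounted for by the pattern.
Here there's no way to consume every character, so the call returns None.

None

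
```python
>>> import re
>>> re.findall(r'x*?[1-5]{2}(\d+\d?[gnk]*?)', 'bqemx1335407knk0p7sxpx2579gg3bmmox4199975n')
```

['35407', '79', '99975']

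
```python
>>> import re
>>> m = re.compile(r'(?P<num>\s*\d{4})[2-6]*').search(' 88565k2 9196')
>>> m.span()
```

(0, 6)

The match spans [0:6] → ' 88565'.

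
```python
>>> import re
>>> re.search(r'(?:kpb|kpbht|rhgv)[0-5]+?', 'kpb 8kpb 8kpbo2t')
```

`re.search` scans for the first position where the pattern succeeds.
Here no position works, so the call returns None.

None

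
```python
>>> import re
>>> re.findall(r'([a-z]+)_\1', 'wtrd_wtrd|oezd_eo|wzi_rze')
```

['wtrd']

The backreference `\1` re-matches whatever the first group consumed, character for character.
One capturing group, so `findall` returns just the captured substring from the one match — 1 in all.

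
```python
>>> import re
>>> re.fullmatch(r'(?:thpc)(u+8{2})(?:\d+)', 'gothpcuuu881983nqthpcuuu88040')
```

None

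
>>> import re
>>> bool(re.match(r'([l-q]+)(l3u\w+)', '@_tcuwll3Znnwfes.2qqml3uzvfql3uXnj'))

Pattern: one or more of a character in [l-q] (captured); then the literal 'l3u', then one or more of a word character (captured).
`match` is anchored at position 0; if the pattern doesn't fit there, it returns None.
Here the string doesn't start with a match, so the call returns None, and `bool(None)` is False.

False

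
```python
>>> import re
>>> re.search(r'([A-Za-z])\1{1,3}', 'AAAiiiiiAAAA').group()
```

The backreference `\1` re-matches whatever the first group consumed, character for character.
`search` walks the string left to right and returns the first match it finds.
The match spans [0:3] → 'AAA'.
Captured: group 1 = 'A'.

'AAA'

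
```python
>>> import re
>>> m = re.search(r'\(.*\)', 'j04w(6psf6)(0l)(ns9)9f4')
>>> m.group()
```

The match spans [4:20] → '(6psf6)(0l)(ns9)'.

'(6psf6)(0l)(ns9)'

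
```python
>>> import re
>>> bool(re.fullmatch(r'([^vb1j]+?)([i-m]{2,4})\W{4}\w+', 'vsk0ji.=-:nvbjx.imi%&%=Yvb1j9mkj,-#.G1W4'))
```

This matches one or more of any character except [vb1j] (lazy) (captured); then 2 to 4 of a character in [i-m] (captured); then exactly 4 of a non-word character, then one or more of a word character.
`fullmatch` succeeds only if the pattern covers the string from start to end.
Here the string isn't matched end-to-end, so the call returns None, and `bool(None)` is False.

False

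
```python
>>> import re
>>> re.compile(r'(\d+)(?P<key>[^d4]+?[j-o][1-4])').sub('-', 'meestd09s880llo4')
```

Pattern: one or more of a digit (captured); then one or more of any character except [d4] (lazy), then a character in [j-o], then a character in [1-4] (captured as 'key').
Matches: at [6:16] → '09s880llo4'.
Each match is replaced by '-'.

'meestd-'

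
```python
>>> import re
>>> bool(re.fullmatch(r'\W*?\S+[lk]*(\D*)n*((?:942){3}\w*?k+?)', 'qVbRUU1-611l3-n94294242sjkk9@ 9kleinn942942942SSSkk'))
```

False

`re.fullmatch` is like wrapping the pattern in `^…$` (in single-line mode).
Here the string isn't matched end-to-end, so the call returns None, and `bool(None)` is False.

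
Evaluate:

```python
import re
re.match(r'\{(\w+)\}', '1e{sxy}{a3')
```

None

`match` is anchored at position 0; if the pattern doesn't fit there, it returns None.
Here the pattern fails at index 0, so the call returns None.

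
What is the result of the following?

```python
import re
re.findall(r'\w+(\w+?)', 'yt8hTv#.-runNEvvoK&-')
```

The pattern matches one or more of a word character; then one or more of a word character (lazy) (captured).
Matches: at [0:6] match 'yt8hTv', group 1 = 'v'; at [9:18] match 'runNEvvoK', group 1 = 'K'.
With a single group, `findall` returns only what that group captured — 2 items.

['v', 'K']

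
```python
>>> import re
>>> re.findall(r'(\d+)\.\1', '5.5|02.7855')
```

`\1` is not a pattern — it's the concrete string captured by group 1, re-applied verbatim.
Because there's exactly one group, `findall` drops the full match and keeps group 1 from the one hit.

['5']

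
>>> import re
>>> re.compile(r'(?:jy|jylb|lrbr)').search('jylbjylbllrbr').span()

Alternation tries branches left to right and keeps the first one that lets the overall match succeed at that position.
`re.search` tries every starting position until one works.
The match spans [0:2] → 'jy'.

(0, 2)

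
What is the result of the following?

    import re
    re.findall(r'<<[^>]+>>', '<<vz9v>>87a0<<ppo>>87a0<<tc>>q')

['<<vz9v>>', '<<ppo>>', '<<tc>>']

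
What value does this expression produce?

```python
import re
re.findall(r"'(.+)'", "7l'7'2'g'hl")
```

With a single group, `findall` returns only what that group captured — 1 item.

["7'2'g"]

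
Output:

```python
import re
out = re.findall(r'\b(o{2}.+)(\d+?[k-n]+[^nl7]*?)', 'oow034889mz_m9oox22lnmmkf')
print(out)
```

[('oow034889mz_m9oox2', '2lnmmk')]

Pattern: a word boundary (`\b`, zero-width); then exactly 2 of a literal 'o', then one or more of any character (captured); then one or more of a digit (lazy), then one or more of a character in [k-n], then zero or more of any character except [nl7] (lazy) (captured).
With the lazy modifier that quantifier settles for the fewest repetitions that let the rest of the pattern succeed (the atoms after it are unaffected and can still be greedy).
Walking the string: at [0:24] match 'oow034889mz_m9oox22lnmmk', groups = ('oow034889mz_m9oox2', '2lnmmk').
Multiple groups make `findall` return tuples — one 2-tuple for the one match.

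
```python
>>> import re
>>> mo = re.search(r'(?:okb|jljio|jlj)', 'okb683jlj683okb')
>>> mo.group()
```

`search` walks the string left to right and returns the first match it finds.
The match spans [0:3] → 'okb'.

'okb'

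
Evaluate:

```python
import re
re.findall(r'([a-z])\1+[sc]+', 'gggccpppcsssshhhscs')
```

['g', 'p', 'h']

`\1` is not a pattern — it's the concrete string captured by group 1, re-applied verbatim.
One capturing group, so `findall` returns just the captured substring from each match — 3 in all.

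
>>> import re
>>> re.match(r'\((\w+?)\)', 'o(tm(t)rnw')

With `match`, the pattern is implicitly anchored at the beginning.
Here the string doesn't start with a match, so the call returns None.

None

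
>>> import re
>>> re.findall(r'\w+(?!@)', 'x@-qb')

['qb']

A negative assertion filters positions out without eating any characters.
Walking the string: at [3:5] → 'qb'.
With no groups in the pattern, `findall` gives back each whole match — 1 here.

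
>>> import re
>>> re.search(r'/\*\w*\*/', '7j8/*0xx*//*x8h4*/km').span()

(3, 10)

The match spans [3:10] → '/*0xx*/'.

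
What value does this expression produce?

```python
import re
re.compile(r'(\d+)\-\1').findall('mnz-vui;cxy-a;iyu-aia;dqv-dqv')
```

`\1` is not a pattern — it's the concrete string captured by group 1, re-applied verbatim.
`findall` collects group 1 from each match (0 total).
Nothing in the string satisfies the pattern, so the list is empty.

[]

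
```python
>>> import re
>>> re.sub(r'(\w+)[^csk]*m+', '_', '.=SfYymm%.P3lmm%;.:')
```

The pattern matches one or more of a word character (captured); then zero or more of any character except [csk], then one or more of a literal 'm'.
Each match is replaced by '_'.

'.=_%;.:'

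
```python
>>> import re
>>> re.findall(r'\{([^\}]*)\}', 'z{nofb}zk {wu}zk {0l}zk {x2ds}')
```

['nofb', 'wu', '0l', 'x2ds']

Walking the string: at [1:7] match '{nofb}', group 1 = 'nofb'; at [10:14] match '{wu}', group 1 = 'wu'; at [17:21] match '{0l}', group 1 = '0l'; at [24:30] match '{x2ds}', group 1 = 'x2ds'.
With a single group, `findall` returns only what that group captured — 4 items.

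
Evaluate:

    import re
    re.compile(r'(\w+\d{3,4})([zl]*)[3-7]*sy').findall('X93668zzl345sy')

This matches one or more of a word character, then 3 to 4 of a digit (captured); then zero or more of one of [zl] (captured); then zero or more of a character in [3-7], then the literal 'sy'.
Multiple groups make `findall` return tuples — one 2-tuple for the one match.

[('X93668zzl345', '')]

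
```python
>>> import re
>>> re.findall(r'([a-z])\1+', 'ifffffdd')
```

A backreference is literal: `\1` must see the identical characters the first group matched.
Because there's exactly one group, `findall` drops the full match and keeps group 1 from each hit.

['f', 'd']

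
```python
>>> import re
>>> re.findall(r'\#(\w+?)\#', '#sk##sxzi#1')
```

Because there's exactly one group, `findall` drops the full match and keeps group 1 from each hit.

['sk', 'sxzi']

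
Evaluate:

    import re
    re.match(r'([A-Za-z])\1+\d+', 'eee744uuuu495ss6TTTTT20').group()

`\1` has to match the exact text group 1 already captured.
`re.match` only tries the pattern at the start of the string.
The match spans [0:6] → 'eee744'.
Captured: group 1 = 'e'.

'eee744'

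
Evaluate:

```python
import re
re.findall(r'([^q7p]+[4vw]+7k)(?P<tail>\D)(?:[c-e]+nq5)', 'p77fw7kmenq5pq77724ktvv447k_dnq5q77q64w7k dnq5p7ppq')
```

Pattern: one or more of any character except [q7p], then one or more of one of [4vw], then the literal '7k' (captured); then a non-digit (captured as 'tail'); then one or more of a character in [c-e], then the literal 'nq5' (non-capturing group).
Scanning left to right: at [3:12] match 'fw7kmenq5', groups = ('fw7k', 'm'); at [17:32] match '24ktvv447k_dnq5', groups = ('24ktvv447k', '_'); at [36:46] match '64w7k dnq5', groups = ('64w7k', ' ').
2 groups means each result is a tuple of 2 captured strings — 3 here.

[('fw7k', 'm'), ('24ktvv447k', '_'), ('64w7k', ' ')]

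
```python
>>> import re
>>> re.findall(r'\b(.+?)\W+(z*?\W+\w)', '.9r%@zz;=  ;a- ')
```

[('9r', 'zz;=  ;a')]

This matches a word boundary (`\b`, zero-width); then one or more of any character (lazy) (captured); then one or more of a non-word character; then zero or more of a literal 'z' (lazy), then one or more of a non-word character, then a word character (captured).
Scanning left to right: at [1:13] match '9r%@zz;=  ;a', groups = ('9r', 'zz;=  ;a').
2 groups means the one result is a tuple of 2 captured strings — 1 here.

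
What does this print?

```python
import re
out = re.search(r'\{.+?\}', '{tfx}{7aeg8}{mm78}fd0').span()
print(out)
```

(0, 5)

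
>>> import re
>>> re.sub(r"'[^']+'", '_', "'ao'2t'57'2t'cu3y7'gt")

Matches: at [0:4] → "'ao'"; at [6:10] → "'57'"; at [12:19] → "'cu3y7'".
`sub` substitutes '_' at each match site.

'_2t_2t_gt'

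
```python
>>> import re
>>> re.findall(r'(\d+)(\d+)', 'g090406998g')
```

[('09040699', '8')]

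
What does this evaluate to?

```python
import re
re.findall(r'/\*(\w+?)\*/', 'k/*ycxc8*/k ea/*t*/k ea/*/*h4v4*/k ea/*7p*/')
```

['ycxc8', 't', 'h4v4', '7p']

Matches: at [1:10] match '/*ycxc8*/', group 1 = 'ycxc8'; at [14:19] match '/*t*/', group 1 = 't'; at [25:33] match '/*h4v4*/', group 1 = 'h4v4'; at [37:43] match '/*7p*/', group 1 = '7p'.
With a single group, `findall` returns only what that group captured — 4 items.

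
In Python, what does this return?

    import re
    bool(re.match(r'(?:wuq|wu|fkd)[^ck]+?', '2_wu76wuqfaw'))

`re.match` won't scan ahead — the pattern has to work from the very first character.
Here the pattern fails at index 0, so the call returns None, and `bool(None)` is False.

False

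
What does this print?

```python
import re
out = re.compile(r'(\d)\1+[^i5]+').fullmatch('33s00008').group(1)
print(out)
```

The backreference `\1` re-matches whatever the first group consumed, character for character.
`re.fullmatch` requires the pattern to consume the entire string.
The match spans [0:8] → '33s00008'.
Captured: group 1 = '3'.

3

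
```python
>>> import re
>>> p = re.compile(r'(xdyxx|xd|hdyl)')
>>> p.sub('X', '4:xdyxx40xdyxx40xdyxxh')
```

Alternation tries branches left to right and keeps the first one that lets the overall match succeed at that position.
Matches: at [2:7] → 'xdyxx'; at [9:14] → 'xdyxx'; at [16:21] → 'xdyxx'.
Each match is replaced by 'X'.

'4:X40X40Xh'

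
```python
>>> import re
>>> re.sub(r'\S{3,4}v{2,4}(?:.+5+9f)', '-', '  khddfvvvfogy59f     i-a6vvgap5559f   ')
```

The pattern matches 3 to 4 of a non-whitespace character, then 2 to 4 of the literal 'v'; then one or more of any character, then one or more of the literal '5', then the literal '9f' (non-capturing group).
Matches: at [3:36] → 'hddfvvvfogy59f     i-a6vvgap5559f'.
`sub` substitutes '-' at each match site.

'  k-   '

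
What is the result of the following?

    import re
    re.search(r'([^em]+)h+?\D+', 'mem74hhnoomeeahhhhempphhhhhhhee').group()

This matches one or more of any character except [em] (captured); then one or more of a literal 'h' (lazy), then one or more of a non-digit.
Unlike `match`, `search` isn't anchored — it looks for the pattern anywhere in the string.
The match spans [3:31] → '74hhnoomeeahhhhempphhhhhhhee'.
Captured: group 1 = '74h'.

'74hhnoomeeahhhhempphhhhhhhee'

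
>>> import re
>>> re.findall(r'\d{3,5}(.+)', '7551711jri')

['11jri']

The pattern matches 3 to 5 of a digit; then one or more of any character (captured).
Scanning left to right: at [0:10] match '7551711jri', group 1 = '11jri'.
`findall` collects group 1 from the one match (1 total).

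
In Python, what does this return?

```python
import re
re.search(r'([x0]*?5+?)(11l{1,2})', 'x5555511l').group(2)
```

This matches zero or more of one of [x0] (lazy), then one or more of a literal '5' (lazy) (captured); then the literal '11', then 1 to 2 of a literal 'l' (captured).
`search` walks the string left to right and returns the first match it finds.
The match spans [0:9] → 'x5555511l'.
Captured: group 1 = 'x55555', group 2 = '11l'.

'11l'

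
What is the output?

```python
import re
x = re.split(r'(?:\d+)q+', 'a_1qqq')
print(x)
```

['a_', '']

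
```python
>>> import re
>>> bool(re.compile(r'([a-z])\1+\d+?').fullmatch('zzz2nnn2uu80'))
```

False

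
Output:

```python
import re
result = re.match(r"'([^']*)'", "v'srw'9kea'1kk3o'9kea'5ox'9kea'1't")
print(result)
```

`match` is anchored at position 0; if the pattern doesn't fit there, it returns None.
Here the string doesn't start with a match, so the call returns None.

None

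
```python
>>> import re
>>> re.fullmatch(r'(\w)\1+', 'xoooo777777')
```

`re.fullmatch` is like wrapping the pattern in `^…$` (in single-line mode).
Here there's no way to consume every character, so the call returns None.

None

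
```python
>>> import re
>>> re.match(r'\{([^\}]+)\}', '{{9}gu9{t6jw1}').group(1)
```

'{9'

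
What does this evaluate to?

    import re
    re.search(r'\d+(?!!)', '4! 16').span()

(3, 5)

The negative lookahead/lookbehind blocks any match where the forbidden context is present.
The match spans [3:5] → '16'.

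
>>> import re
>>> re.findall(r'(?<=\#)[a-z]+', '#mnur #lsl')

['mnur', 'lsl']

Lookahead/lookbehind check context without consuming it, so the matched span excludes the asserted characters.
Matches: at [1:5] → 'mnur'; at [7:10] → 'lsl'.
No capturing groups, so `findall` returns the 2 full match strings.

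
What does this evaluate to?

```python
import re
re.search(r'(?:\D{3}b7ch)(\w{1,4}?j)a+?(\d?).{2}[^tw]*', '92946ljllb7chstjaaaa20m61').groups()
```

Pattern: exactly 3 of a non-digit, then the literal 'b7c', then a literal 'h' (non-capturing group); then 1 to 4 of a word character (lazy), then the literal 'j' (captured); then one or more of a literal 'a' (lazy); then optionally a digit (captured); then exactly 2 of any character, then zero or more of any character except [tw].
With the lazy modifier that quantifier settles for the fewest repetitions that let the rest of the pattern succeed (the atoms after it are unaffected and can still be greedy).
`re.search` scans for the first position where the pattern succeeds.
The match spans [6:25] → 'jllb7chstjaaaa20m61'.
Captured: group 1 = 'stj', group 2 = ''.

('stj', '')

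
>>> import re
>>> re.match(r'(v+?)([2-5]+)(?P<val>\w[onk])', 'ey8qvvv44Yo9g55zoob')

None

This matches one or more of a literal 'v' (lazy) (captured); then one or more of a character in [2-5] (captured); then a word character, then one of [onk] (captured as 'val').
`match` is anchored at position 0; if the pattern doesn't fit there, it returns None.
Here position 0 doesn't satisfy it, so the call returns None.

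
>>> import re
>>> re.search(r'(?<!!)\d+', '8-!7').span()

(0, 1)

Because the assertion is negative and zero-width, positions next to the forbidden text are skipped.
The match spans [0:1] → '8'.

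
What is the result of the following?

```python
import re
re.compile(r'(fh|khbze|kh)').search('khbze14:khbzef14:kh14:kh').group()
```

'khbze'

Alternation tries branches left to right and keeps the first one that lets the overall match succeed at that position.
`re.search` scans for the first position where the pattern succeeds.
The match spans [0:5] → 'khbze'.
Captured: group 1 = 'khbze'.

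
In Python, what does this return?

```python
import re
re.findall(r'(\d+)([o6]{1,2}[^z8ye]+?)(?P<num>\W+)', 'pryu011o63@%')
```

[('011', 'o63', '@%')]

The `?` after the quantifier makes it lazy — it takes as little as possible before letting the rest of the pattern try.
Multiple groups make `findall` return tuples — one 3-tuple for the one match.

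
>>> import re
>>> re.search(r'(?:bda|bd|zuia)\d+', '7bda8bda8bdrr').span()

(1, 5)

The match spans [1:5] → 'bda8'.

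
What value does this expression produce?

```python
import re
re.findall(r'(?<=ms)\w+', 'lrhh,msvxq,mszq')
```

['vxq', 'zq']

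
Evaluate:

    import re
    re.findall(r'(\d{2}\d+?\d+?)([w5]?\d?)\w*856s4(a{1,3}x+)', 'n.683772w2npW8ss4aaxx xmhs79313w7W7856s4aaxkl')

[('7931', '3', 'aax')]

Pattern: exactly 2 of a digit, then one or more of a digit (lazy), then one or more of a digit (lazy) (captured); then optionally one of [w5], then optionally a digit (captured); then zero or more of a word character, then the literal '856', then the literal 's4'; then 1 to 3 of the literal 'a', then one or more of the literal 'x' (captured).
Matches: at [26:43] match '79313w7W7856s4aax', groups = ('7931', '3', 'aax').
Multiple groups make `findall` return tuples — one 3-tuple for the one match.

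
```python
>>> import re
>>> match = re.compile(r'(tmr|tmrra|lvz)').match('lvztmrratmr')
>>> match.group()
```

'lvz'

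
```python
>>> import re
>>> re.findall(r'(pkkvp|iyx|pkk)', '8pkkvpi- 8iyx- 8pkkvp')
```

`|` is ordered: at each position the engine commits to the first alternative that works.
Matches: at [1:6] match 'pkkvp', group 1 = 'pkkvp'; at [10:13] match 'iyx', group 1 = 'iyx'; at [16:21] match 'pkkvp', group 1 = 'pkkvp'.
One capturing group, so `findall` returns just the captured substring from each match — 3 in all.

['pkkvp', 'iyx', 'pkkvp']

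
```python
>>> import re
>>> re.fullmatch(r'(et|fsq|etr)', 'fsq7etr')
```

`re.fullmatch` is like wrapping the pattern in `^…$` (in single-line mode).
Here the pattern can't cover the whole string, so the call returns None.

None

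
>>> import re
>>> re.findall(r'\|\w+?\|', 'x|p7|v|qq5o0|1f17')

['|p7|', '|qq5o0|']

With no groups in the pattern, `findall` gives back each whole match — 2 here.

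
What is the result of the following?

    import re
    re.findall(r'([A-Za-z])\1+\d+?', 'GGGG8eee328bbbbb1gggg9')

After group 1 captures some text, `\1` only succeeds where that same text appears again.
Scanning left to right: at [0:5] match 'GGGG8', group 1 = 'G'; at [5:9] match 'eee3', group 1 = 'e'; at [11:17] match 'bbbbb1', group 1 = 'b'; at [17:22] match 'gggg9', group 1 = 'g'.
With a single group, `findall` returns only what that group captured — 4 items.

['G', 'e', 'b', 'g']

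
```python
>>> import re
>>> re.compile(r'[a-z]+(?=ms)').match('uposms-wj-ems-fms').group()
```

The positive lookaround only admits positions where the adjacent text matches; those characters stay outside the span.
`re.match` won't scan ahead — the pattern has to work from the very first character.
The match spans [0:4] → 'upos'.

'upos'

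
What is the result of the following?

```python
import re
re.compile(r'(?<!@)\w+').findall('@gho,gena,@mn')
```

A negative assertion filters positions out without eating any characters.
With no groups in the pattern, `findall` gives back each whole match — 3 here.

['ho', 'gena', 'n']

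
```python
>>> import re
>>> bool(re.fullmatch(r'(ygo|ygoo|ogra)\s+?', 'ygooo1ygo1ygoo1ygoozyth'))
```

False

For `fullmatch`, every character of the input must be accounted for by the pattern.
Here there's no way to consume every character, so the call returns None, and `bool(None)` is False.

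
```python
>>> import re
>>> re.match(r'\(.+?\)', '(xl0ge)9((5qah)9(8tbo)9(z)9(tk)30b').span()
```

(0, 7)

`re.match` won't scan ahead — the pattern has to work from the very first character.
The match spans [0:7] → '(xl0ge)'.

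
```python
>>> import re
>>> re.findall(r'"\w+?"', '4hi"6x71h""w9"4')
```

['"6x71h"', '"w9"']

With no groups in the pattern, `findall` gives back each whole match — 2 here.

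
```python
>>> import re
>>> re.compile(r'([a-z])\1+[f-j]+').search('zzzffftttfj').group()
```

'zzzfff'

The backreference `\1` re-matches whatever the first group consumed, character for character.
The match spans [0:6] → 'zzzfff'.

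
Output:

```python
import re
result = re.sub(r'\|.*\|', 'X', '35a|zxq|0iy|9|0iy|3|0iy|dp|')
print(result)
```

Matches: at [3:27] → '|zxq|0iy|9|0iy|3|0iy|dp|'.
Each match is replaced by 'X'.

35aX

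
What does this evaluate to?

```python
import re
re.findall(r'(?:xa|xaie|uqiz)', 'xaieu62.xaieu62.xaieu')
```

`|` is ordered: at each position the engine commits to the first alternative that works.
Walking the string: at [0:2] → 'xa'; at [8:10] → 'xa'; at [16:18] → 'xa'.
Since nothing is captured, `findall` lists the 3 matched substrings directly.

['xa', 'xa', 'xa']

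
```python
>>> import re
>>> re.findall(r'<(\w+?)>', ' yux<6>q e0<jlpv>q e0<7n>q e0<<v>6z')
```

['6', 'jlpv', '7n', 'v']

With a single group, `findall` returns only what that group captured — 4 items.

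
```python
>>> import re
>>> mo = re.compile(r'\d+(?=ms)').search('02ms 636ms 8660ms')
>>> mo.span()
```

The lookaround is zero-width — it requires the adjacent text to match without consuming it, so the asserted text isn't part of the match.
The match spans [0:2] → '02'.

(0, 2)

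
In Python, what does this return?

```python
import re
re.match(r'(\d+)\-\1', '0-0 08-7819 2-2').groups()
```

('0',)

A backreference is literal: `\1` must see the identical characters the first group matched.
`re.match` won't scan ahead — the pattern has to work from the very first character.
The match spans [0:3] → '0-0'.
Captured: group 1 = '0'.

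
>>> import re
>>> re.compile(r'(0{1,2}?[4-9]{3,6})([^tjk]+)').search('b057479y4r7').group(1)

'057479'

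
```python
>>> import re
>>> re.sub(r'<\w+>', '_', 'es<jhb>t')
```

Matches: at [2:7] → '<jhb>'.
`sub` substitutes '_' at each match site.

'es_t'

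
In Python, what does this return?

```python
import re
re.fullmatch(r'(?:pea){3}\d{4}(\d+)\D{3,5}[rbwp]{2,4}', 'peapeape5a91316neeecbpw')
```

None

This matches the literal 'pea' repeated 3 times, then exactly 4 of a digit; then one or more of a digit (captured); then 3 to 5 of a non-digit, then 2 to 4 of one of [rbwp].
`re.fullmatch` is like wrapping the pattern in `^…$` (in single-line mode).
Here the string isn't matched end-to-end, so the call returns None.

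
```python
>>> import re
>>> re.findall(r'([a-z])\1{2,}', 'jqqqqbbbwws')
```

['q', 'b']

A backreference is literal: `\1` must see the identical characters the first group matched.
`findall` collects group 1 from each match (2 total).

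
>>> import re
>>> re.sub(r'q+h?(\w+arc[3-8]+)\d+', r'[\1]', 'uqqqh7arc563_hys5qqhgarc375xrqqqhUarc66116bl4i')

'u[7arc563_hys5qqhgarc375xrqqqhUarc66]bl4i'

The pattern matches one or more of a literal 'q', then optionally the literal 'h'; then one or more of a word character, then the literal 'arc', then one or more of a character in [3-8] (captured); then one or more of a digit.
Matches: at [1:42] → 'qqqh7arc563_hys5qqhgarc375xrqqqhUarc66116'.
`\1` in the replacement pulls in group 1's text for each match.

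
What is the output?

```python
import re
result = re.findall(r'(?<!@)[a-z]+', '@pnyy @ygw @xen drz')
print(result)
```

Because the assertion is negative and zero-width, positions next to the forbidden text are skipped.
Since nothing is captured, `findall` lists the 4 matched substrings directly.

['nyy', 'gw', 'en', 'drz']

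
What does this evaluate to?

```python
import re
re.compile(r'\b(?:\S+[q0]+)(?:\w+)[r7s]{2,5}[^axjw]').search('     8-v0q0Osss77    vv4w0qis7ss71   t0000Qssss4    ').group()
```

'8-v0q0Osss77 '

The pattern matches a word boundary (`\b`, zero-width); then one or more of a non-whitespace character, then one or more of one of [q0] (non-capturing group); then one or more of a word character (non-capturing group); then 2 to 5 of one of [r7s], then any character except [axjw].
`search` walks the string left to right and returns the first match it finds.
The match spans [5:18] → '8-v0q0Osss77 '.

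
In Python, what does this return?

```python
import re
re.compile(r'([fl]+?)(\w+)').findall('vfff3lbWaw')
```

[('f', 'ff3lbWaw')]

Pattern: one or more of one of [fl] (lazy) (captured); then one or more of a word character (captured).
With the lazy modifier that quantifier settles for the fewest repetitions that let the rest of the pattern succeed (the atoms after it are unaffected and can still be greedy).
Scanning left to right: at [1:10] match 'fff3lbWaw', groups = ('f', 'ff3lbWaw').
`findall` packs the 2 group values into a tuple for every match.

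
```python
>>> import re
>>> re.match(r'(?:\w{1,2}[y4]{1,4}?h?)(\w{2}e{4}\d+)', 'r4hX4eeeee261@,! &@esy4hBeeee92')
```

None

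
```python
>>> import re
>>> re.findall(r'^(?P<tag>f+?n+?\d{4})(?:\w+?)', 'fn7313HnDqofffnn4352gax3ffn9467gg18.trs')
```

With a single group, `findall` returns only what that group captured — 1 item.

['fn7313']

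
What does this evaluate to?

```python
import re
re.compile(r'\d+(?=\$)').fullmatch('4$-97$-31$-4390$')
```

Because the assertion is zero-width, the text it checks is not consumed and won't appear in the result.
`fullmatch` succeeds only if the pattern covers the string from start to end.
Here the pattern can't cover the whole string, so the call returns None.

None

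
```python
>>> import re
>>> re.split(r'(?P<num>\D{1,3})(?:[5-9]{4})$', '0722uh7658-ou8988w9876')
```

The pattern matches 1 to 3 of a non-digit (captured as 'num'); then exactly 4 of a character in [5-9] (non-capturing group); then anchored at the end.
With a capturing group present, the delimiter's captured portion is kept in the result list.

['0722uh7658-ou8988', 'w', '']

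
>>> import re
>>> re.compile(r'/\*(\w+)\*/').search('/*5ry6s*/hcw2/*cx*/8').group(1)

'5ry6s'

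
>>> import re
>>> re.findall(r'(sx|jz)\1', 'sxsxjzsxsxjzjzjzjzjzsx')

`\1` is not a pattern — it's the concrete string captured by group 1, re-applied verbatim.
Scanning left to right: at [0:4] match 'sxsx', group 1 = 'sx'; at [6:10] match 'sxsx', group 1 = 'sx'; at [10:14] match 'jzjz', group 1 = 'jz'; at [14:18] match 'jzjz', group 1 = 'jz'.
`findall` collects group 1 from each match (4 total).

['sx', 'sx', 'jz', 'jz']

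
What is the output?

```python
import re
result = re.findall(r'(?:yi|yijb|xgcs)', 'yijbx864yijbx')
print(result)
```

['yi', 'yi']

Alternation tries branches left to right and keeps the first one that lets the overall match succeed at that position.
Walking the string: at [0:2] → 'yi'; at [8:10] → 'yi'.
Since nothing is captured, `findall` lists the 2 matched substrings directly.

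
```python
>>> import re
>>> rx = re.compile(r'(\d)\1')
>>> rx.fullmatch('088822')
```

None

After group 1 captures some text, `\1` only succeeds where that same text appears again.
`re.fullmatch` requires the pattern to consume the entire string.
Here the string isn't matched end-to-end, so the call returns None.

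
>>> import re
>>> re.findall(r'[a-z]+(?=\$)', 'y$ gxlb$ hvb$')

['y', 'gxlb', 'hvb']

Lookahead/lookbehind check context without consuming it, so the matched span excludes the asserted characters.
Matches: at [0:1] → 'y'; at [3:7] → 'gxlb'; at [9:12] → 'hvb'.
With no groups in the pattern, `findall` gives back each whole match — 3 here.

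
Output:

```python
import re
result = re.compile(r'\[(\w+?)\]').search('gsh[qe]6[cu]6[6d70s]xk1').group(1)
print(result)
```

`search` walks the string left to right and returns the first match it finds.
The match spans [3:7] → '[qe]'.
Captured: group 1 = 'qe'.

qe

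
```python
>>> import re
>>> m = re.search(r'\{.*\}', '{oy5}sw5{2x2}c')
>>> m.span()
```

The match spans [0:13] → '{oy5}sw5{2x2}'.

(0, 13)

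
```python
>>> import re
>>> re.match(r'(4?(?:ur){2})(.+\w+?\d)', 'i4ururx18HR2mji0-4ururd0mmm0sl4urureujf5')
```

None

`match` is anchored at position 0; if the pattern doesn't fit there, it returns None.
Here the string doesn't start with a match, so the call returns None.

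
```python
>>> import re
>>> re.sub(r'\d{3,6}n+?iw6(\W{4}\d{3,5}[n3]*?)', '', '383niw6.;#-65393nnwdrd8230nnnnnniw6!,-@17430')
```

'nnwdrd'

A non-greedy quantifier consumes as few characters as it can — just enough that the remainder of the pattern still matches from where it stops; whatever follows it matches normally.
Every occurrence is swapped for ''.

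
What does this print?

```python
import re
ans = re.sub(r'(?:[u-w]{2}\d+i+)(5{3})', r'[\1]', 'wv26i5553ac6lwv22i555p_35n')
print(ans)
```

This matches exactly 2 of a character in [u-w], then one or more of a digit, then one or more of the literal 'i' (non-capturing group); then exactly 3 of a literal '5' (captured).
Matches: at [0:8] → 'wv26i555'; at [13:21] → 'wv22i555'.
`\1` in the replacement pulls in group 1's text for each match.

[555]3ac6l[555]p_35n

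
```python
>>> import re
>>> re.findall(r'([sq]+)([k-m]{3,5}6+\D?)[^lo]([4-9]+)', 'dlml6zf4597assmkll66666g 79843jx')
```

[('ss', 'mkll66666g', '7984')]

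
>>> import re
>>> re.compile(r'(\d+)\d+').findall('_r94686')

['9468']

This matches one or more of a digit (captured); then one or more of a digit.
Scanning left to right: at [2:7] match '94686', group 1 = '9468'.
Because there's exactly one group, `findall` drops the full match and keeps group 1 from the one hit.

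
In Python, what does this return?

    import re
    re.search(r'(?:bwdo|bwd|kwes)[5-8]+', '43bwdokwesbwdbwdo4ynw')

Unlike `match`, `search` isn't anchored — it looks for the pattern anywhere in the string.
Here the pattern never matches, so the call returns None.

None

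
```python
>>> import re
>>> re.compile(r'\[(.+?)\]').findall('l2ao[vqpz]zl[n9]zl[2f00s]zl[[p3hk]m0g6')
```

['vqpz', 'n9', '2f00s', '[p3hk']

Matches: at [4:10] match '[vqpz]', group 1 = 'vqpz'; at [12:16] match '[n9]', group 1 = 'n9'; at [18:25] match '[2f00s]', group 1 = '2f00s'; at [27:34] match '[[p3hk]', group 1 = '[p3hk'.
Because there's exactly one group, `findall` drops the full match and keeps group 1 from each hit.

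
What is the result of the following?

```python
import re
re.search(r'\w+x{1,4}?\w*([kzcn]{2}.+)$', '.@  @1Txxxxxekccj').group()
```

'1Txxxxxekccj'

The pattern matches one or more of a word character, then 1 to 4 of the literal 'x' (lazy), then zero or more of a word character; then exactly 2 of one of [kzcn], then one or more of any character (captured); then anchored at the end.
`re.search` tries every starting position until one works.
The match spans [5:17] → '1Txxxxxekccj'.
Captured: group 1 = 'ccj'.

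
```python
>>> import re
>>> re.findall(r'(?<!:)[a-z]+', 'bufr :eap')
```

['bufr', 'ap']

`(?!…)`/`(?<!…)` only lets a position through if the neighbouring text does NOT match; no characters are consumed.
Scanning left to right: at [0:4] → 'bufr'; at [7:9] → 'ap'.
No capturing groups, so `findall` returns the 2 full match strings.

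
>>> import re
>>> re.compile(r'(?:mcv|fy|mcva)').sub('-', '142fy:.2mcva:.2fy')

'142-:.2-a:.2-'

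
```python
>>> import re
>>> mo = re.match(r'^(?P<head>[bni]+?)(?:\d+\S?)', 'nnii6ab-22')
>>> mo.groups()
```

('nnii',)

The match spans [0:6] → 'nnii6a'.
Captured: group 1 = 'nnii'.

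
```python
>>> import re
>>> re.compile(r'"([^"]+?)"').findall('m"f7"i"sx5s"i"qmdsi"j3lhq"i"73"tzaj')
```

['f7', 'sx5s', 'qmdsi', 'i']

Scanning left to right: at [1:5] match '"f7"', group 1 = 'f7'; at [6:12] match '"sx5s"', group 1 = 'sx5s'; at [13:20] match '"qmdsi"', group 1 = 'qmdsi'; at [25:28] match '"i"', group 1 = 'i'.
One capturing group, so `findall` returns just the captured substring from each match — 4 in all.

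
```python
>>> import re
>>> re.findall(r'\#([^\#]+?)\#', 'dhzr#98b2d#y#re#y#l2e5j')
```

['98b2d', 're']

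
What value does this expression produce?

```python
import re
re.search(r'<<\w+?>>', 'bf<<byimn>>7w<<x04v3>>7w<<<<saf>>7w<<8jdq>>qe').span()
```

The match spans [2:11] → '<<byimn>>'.

(2, 11)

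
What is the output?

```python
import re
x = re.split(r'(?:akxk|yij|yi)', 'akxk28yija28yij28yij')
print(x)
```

['', '28', 'a28', '28', '']

The regex engine tests alternatives in the order written; an earlier branch that matches wins even if a later one would match more.
Each match becomes a cut point; 5 segments remain.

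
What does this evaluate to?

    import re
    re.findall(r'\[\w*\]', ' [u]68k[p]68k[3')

['[u]', '[p]']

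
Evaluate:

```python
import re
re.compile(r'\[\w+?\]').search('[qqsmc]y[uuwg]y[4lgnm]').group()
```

The match spans [0:7] → '[qqsmc]'.

'[qqsmc]'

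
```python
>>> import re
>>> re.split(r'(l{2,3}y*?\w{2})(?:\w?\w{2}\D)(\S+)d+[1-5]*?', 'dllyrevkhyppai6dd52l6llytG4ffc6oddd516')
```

Because the quantifier is non-greedy, it stops expanding at the earliest point where the rest of the pattern can succeed.
Because the pattern has a capturing group, `split` also inserts each captured text between the pieces.

['d', 'llyr', 'yppai6dd52l6llytG4ffc6odd', '516']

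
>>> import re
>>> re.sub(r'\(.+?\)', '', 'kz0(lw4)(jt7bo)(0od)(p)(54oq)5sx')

Matches: at [3:8] → '(lw4)'; at [8:15] → '(jt7bo)'; at [15:20] → '(0od)'; at [20:23] → '(p)'; at [23:29] → '(54oq)'.
Each match is replaced by ''.

'kz05sx'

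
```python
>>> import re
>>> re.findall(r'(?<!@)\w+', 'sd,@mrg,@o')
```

['sd', 'rg']

The negative lookahead/lookbehind blocks any match where the forbidden context is present.
Since nothing is captured, `findall` lists the 2 matched substrings directly.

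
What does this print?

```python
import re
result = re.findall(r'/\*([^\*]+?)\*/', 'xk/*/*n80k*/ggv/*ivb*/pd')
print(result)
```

['n80k', 'ivb']

Scanning left to right: at [4:12] match '/*n80k*/', group 1 = 'n80k'; at [15:22] match '/*ivb*/', group 1 = 'ivb'.
One capturing group, so `findall` returns just the captured substring from each match — 2 in all.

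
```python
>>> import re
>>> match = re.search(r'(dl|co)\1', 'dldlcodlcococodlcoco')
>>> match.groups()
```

('dl',)

The match spans [0:4] → 'dldl'.
Captured: group 1 = 'dl'.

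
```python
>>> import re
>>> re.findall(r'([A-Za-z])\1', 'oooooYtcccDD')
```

After group 1 captures some text, `\1` only succeeds where that same text appears again.
Because there's exactly one group, `findall` drops the full match and keeps group 1 from each hit.

['o', 'o', 'c', 'D']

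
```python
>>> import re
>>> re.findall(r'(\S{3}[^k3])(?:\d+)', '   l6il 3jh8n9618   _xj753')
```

['6il ', 'jh8n', '_xj7']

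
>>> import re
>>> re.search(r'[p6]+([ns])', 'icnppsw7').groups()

The match spans [3:6] → 'pps'.
Captured: group 1 = 's'.

('s',)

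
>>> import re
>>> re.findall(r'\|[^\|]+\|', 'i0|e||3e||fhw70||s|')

`findall` yields the raw match text (4 of them) because the pattern has no groups.

['|e|', '|3e|', '|fhw70|', '|s|']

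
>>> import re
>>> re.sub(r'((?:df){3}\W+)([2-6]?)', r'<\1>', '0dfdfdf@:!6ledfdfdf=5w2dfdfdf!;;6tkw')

'0<dfdfdf@:!>le<dfdfdf=>w2<dfdfdf!;;>tkw'

Pattern: the literal 'df' repeated 3 times, then one or more of a non-word character (captured); then optionally a character in [2-6] (captured).
Matches: at [1:11] → 'dfdfdf@:!6'; at [13:21] → 'dfdfdf=5'; at [23:33] → 'dfdfdf!;;6'.
Each match is replaced using the text its own group 1 captured.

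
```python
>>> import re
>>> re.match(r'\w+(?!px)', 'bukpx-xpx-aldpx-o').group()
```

'bukpx'

The negative lookahead/lookbehind blocks any match where the forbidden context is present.
`match` is anchored at position 0; if the pattern doesn't fit there, it returns None.
The match spans [0:5] → 'bukpx'.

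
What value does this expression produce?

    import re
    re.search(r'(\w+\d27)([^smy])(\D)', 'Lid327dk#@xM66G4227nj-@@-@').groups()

The match spans [0:8] → 'Lid327dk'.
Captured: group 1 = 'Lid327', group 2 = 'd', group 3 = 'k'.

('Lid327', 'd', 'k')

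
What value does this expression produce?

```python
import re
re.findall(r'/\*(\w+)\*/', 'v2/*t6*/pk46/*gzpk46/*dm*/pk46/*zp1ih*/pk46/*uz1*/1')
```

Matches: at [2:8] match '/*t6*/', group 1 = 't6'; at [20:26] match '/*dm*/', group 1 = 'dm'; at [30:39] match '/*zp1ih*/', group 1 = 'zp1ih'; at [43:50] match '/*uz1*/', group 1 = 'uz1'.
`findall` collects group 1 from each match (4 total).

['t6', 'dm', 'zp1ih', 'uz1']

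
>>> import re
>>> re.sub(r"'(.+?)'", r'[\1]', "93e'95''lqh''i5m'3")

Because the quantifier is non-greedy, it stops expanding at the earliest point where the rest of the pattern can succeed.
Matches: at [3:7] → "'95'"; at [7:12] → "'lqh'"; at [12:17] → "'i5m'".
`\1` in the replacement pulls in group 1's text for each match.

'93e[95][lqh][i5m]3'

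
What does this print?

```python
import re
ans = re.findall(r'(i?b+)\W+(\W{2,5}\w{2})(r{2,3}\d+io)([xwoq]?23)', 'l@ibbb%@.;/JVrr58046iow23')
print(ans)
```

The pattern matches optionally a literal 'i', then one or more of a literal 'b' (captured); then one or more of a non-word character; then 2 to 5 of a non-word character, then exactly 2 of a word character (captured); then 2 to 3 of the literal 'r', then one or more of a digit, then the literal 'io' (captured); then optionally one of [xwoq], then the literal '23' (captured).
Multiple groups make `findall` return tuples — one 4-tuple for the one match.

[('ibbb', ';/JV', 'rr58046io', 'w23')]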